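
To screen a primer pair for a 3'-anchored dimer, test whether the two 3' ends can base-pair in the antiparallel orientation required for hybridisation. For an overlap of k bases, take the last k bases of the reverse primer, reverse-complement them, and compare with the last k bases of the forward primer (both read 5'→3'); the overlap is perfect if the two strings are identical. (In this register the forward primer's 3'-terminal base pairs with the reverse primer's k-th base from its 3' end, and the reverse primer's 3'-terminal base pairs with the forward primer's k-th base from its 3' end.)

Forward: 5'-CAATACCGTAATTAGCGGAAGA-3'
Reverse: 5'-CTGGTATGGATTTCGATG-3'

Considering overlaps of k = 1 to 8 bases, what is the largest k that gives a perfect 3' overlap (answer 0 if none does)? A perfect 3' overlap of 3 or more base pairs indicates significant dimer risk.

Last 8 bases (5'→3') — forward …GCGGAAGA, reverse …TTTCGATG.
Reverse complement of the reverse primer's last 8 bases: CATCGAAA; its first k bases are the reverse complement of the reverse primer's last k bases, so a perfect k-base overlap needs the forward primer's last k bases to equal them.
Comparing (forward last k vs required): k=1: A vs C ✗; k=2: GA vs CA ✗; k=3: AGA vs CAT ✗; k=4: AAGA vs CATC ✗; k=5: GAAGA vs CATCG ✗; k=6: GGAAGA vs CATCGA ✗; k=7: CGGAAGA vs CATCGAA ✗; k=8: GCGGAAGA vs CATCGAAA ✗.
No overlap length from 1 to 8 is perfect, so the longest perfect 3' overlap is 0.

Longest perfect overlap: 0 complementary base pairs; below the dimer-risk threshold (threshold 3).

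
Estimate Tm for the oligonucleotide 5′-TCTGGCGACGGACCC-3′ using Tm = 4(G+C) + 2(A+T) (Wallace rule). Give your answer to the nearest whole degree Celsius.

Base counts: A=2, T=2, G=5, C=6 (length 15).
Tm = 2·(2+2) + 4·(5+6) = 2·4 + 4·11 = 8 + 44 = 52°C.

52°C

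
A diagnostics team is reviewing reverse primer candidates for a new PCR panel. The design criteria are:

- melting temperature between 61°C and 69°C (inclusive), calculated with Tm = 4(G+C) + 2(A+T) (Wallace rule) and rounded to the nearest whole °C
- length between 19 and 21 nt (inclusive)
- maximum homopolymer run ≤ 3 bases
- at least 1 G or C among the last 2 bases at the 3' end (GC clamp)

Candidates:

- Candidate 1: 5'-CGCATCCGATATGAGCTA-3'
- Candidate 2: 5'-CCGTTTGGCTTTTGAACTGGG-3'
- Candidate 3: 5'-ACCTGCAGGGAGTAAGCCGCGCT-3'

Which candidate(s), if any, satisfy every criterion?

Candidate 1 (18 nt, A=5 T=4 G=4 C=5): Tm = 2·9 + 4·9 = 54°C, outside 61–69°C ✗; length 18, outside 19–21 ✗; longest run = 2 ✓; 3' end TA has 0 G/C, need ≥1 ✗ — fails.
Candidate 2 (21 nt, A=2 T=8 G=7 C=4): Tm = 2·10 + 4·11 = 64°C ✓; length 21 ✓; longest run = 4, exceeds 3 ✗; 3' end GG has 2 G/C ✓ — fails.
Candidate 3 (23 nt, A=5 T=3 G=8 C=7): Tm = 2·8 + 4·15 = 76°C, outside 61–69°C ✗; length 23, outside 19–21 ✗; longest run = 3 ✓; 3' end CT has 1 G/C ✓ — fails.

None of the candidates satisfy all criteria.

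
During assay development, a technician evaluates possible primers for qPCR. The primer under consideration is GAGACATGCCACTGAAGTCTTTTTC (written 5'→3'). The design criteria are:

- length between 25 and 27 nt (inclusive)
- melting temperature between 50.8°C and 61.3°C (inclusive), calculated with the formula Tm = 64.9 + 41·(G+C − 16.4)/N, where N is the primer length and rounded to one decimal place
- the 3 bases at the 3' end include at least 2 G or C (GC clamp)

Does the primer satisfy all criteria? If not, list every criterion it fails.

Fails: GC clamp.

Base counts: A=6, T=8, G=5, C=6 (length 25).
length: length 25 ✓
Tm: Tm = 64.9 + 41·(11 − 16.4)/25 = 56.0°C ✓
GC clamp: 3' end TTC has 1 G/C, need ≥2 ✗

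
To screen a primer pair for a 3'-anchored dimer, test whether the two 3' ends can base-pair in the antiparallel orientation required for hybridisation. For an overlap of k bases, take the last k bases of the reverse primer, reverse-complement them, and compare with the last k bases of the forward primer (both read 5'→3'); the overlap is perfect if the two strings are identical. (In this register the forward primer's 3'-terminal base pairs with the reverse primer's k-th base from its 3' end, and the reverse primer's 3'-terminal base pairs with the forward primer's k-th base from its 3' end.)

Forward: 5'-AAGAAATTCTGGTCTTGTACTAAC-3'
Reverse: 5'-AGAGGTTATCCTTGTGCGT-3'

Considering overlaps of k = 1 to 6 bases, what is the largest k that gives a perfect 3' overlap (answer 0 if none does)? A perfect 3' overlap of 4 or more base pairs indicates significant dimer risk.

Longest perfect overlap: 2 complementary base pairs; below the dimer-risk threshold (threshold 4).

Last 6 bases (5'→3') — forward …ACTAAC, reverse …GTGCGT.
Reverse complement of the reverse primer's last 6 bases: ACGCAC; its first k bases are the reverse complement of the reverse primer's last k bases, so a perfect k-base overlap needs the forward primer's last k bases to equal them.
Comparing (forward last k vs required): k=1: C vs A ✗; k=2: AC vs AC ✓; k=3: AAC vs ACG ✗; k=4: TAAC vs ACGC ✗; k=5: CTAAC vs ACGCA ✗; k=6: ACTAAC vs ACGCAC ✗.
Only k = 2 is perfect, so the longest perfect 3' overlap is 2.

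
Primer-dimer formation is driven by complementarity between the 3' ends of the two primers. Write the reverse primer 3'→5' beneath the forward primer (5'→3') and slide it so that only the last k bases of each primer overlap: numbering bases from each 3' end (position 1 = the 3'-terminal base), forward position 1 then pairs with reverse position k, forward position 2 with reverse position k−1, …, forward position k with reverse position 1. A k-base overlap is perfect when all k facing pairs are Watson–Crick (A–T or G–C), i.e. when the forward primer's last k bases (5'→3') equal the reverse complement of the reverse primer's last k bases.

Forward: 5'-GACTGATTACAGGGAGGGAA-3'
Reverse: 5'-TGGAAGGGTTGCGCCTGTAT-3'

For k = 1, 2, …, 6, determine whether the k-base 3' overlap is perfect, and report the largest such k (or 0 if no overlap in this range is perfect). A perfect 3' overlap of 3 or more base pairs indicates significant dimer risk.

Longest perfect overlap: 1 complementary base pair; below the dimer-risk threshold (threshold 3).

Last 6 bases (5'→3') — forward …AGGGAA, reverse …CTGTAT.
Reverse complement of the reverse primer's last 6 bases: ATACAG; its first k bases are the reverse complement of the reverse primer's last k bases, so a perfect k-base overlap needs the forward primer's last k bases to equal them.
Comparing (forward last k vs required): k=1: A vs A ✓; k=2: AA vs AT ✗; k=3: GAA vs ATA ✗; k=4: GGAA vs ATAC ✗; k=5: GGGAA vs ATACA ✗; k=6: AGGGAA vs ATACAG ✗.
Only k = 1 is perfect, so the longest perfect 3' overlap is 1.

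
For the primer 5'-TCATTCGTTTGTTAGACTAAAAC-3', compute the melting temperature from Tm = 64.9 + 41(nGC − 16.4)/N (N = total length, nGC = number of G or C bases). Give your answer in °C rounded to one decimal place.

Base counts: A=7, T=9, G=3, C=4; G+C = 7, N = 23.
Tm = 64.9 + 41·(7 − 16.4)/23 = 64.9 + -385.40/23 = 48.1°C.

48.1°C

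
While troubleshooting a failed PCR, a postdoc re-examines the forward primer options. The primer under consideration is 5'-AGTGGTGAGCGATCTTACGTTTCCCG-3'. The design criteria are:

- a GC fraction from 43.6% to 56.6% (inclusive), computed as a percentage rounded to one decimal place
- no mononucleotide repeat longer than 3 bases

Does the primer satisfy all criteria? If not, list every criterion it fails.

Meets all criteria.

Base counts: A=4, T=8, G=8, C=6 (length 26).
GC content: GC 14/26 = 53.8% ✓
homopolymer run: longest run = 3 ✓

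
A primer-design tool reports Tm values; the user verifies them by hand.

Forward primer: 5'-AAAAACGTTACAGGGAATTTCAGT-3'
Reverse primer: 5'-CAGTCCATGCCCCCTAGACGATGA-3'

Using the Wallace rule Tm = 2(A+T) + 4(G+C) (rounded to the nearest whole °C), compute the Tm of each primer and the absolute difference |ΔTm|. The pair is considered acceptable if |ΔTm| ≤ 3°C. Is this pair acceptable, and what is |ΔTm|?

Forward: A=10 T=6 G=5 C=3 → Tm = 2·16 + 4·8 = 64°C.
Reverse: A=6 T=4 G=5 C=9 → Tm = 2·10 + 4·14 = 76°C.
|ΔTm| = |64 − 76| = 12°C, > 3°C.

|ΔTm| = 12°C; the pair is not acceptable.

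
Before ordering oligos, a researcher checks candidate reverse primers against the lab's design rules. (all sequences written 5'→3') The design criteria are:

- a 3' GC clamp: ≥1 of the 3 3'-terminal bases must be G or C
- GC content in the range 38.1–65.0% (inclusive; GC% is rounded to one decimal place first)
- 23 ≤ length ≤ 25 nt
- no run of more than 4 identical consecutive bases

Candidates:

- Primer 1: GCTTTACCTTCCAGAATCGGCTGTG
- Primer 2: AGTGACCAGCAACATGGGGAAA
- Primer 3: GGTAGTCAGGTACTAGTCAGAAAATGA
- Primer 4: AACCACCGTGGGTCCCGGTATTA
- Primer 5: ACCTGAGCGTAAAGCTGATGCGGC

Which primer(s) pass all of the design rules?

Primer 1 (25 nt, A=4 T=8 G=6 C=7): 3' end GTG has 2 G/C ✓; GC 13/25 = 52.0% ✓; length 25 ✓; longest run = 3 ✓ — passes.
Primer 2 (22 nt, A=9 T=2 G=7 C=4): 3' end AAA has 0 G/C, need ≥1 ✗; GC 11/22 = 50.0% ✓; length 22, outside 23–25 ✗; longest run = 4 ✓ — fails.
Primer 3 (27 nt, A=10 T=6 G=8 C=3): 3' end TGA has 1 G/C ✓; GC 11/27 = 40.7% ✓; length 27, outside 23–25 ✗; longest run = 4 ✓ — fails.
Primer 4 (23 nt, A=5 T=5 G=6 C=7): 3' end TTA has 0 G/C, need ≥1 ✗; GC 13/23 = 56.5% ✓; length 23 ✓; longest run = 3 ✓ — fails.
Primer 5 (24 nt, A=6 T=4 G=8 C=6): 3' end GGC has 3 G/C ✓; GC 14/24 = 58.3% ✓; length 24 ✓; longest run = 3 ✓ — passes.

Primer 1 and Primer 5.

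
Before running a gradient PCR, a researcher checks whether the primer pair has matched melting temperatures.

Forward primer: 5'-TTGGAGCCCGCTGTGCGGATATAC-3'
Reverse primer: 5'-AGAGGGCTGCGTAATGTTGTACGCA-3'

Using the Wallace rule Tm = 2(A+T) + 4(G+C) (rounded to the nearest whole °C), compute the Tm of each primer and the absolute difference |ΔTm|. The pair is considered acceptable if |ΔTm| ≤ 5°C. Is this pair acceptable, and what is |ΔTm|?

|ΔTm| = 0°C; the pair is acceptable.

Forward: A=4 T=6 G=8 C=6 → Tm = 2·10 + 4·14 = 76°C.
Reverse: A=6 T=6 G=9 C=4 → Tm = 2·12 + 4·13 = 76°C.
|ΔTm| = |76 − 76| = 0°C, ≤ 5°C.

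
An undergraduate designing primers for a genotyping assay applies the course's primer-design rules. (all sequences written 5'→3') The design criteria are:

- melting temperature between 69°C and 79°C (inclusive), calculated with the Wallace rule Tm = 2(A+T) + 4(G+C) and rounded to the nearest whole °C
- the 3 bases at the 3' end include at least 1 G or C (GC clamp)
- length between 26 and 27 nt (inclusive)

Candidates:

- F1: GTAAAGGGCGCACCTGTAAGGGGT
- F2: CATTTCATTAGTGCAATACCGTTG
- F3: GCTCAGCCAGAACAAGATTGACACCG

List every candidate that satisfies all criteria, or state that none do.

F1 (24 nt, A=6 T=4 G=10 C=4): Tm = 2·10 + 4·14 = 76°C ✓; 3' end GGT has 2 G/C ✓; length 24, outside 26–27 ✗ — fails.
F2 (24 nt, A=6 T=9 G=4 C=5): Tm = 2·15 + 4·9 = 66°C, outside 69–79°C ✗; 3' end TTG has 1 G/C ✓; length 24, outside 26–27 ✗ — fails.
F3 (26 nt, A=9 T=3 G=6 C=8): Tm = 2·12 + 4·14 = 80°C, outside 69–79°C ✗; 3' end CCG has 3 G/C ✓; length 26 ✓ — fails.

None of the candidates satisfy all criteria.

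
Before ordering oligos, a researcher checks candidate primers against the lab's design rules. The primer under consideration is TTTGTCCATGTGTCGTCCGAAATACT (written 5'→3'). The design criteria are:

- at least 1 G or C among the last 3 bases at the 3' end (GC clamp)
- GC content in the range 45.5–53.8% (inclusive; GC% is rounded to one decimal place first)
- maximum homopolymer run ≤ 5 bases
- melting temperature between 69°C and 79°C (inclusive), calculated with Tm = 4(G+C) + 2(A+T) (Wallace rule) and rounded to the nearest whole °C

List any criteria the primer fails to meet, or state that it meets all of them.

Fails: GC content.

Base counts: A=5, T=10, G=5, C=6 (length 26).
GC clamp: 3' end ACT has 1 G/C ✓
GC content: GC 11/26 = 42.3%, outside 45.5–53.8% ✗
homopolymer run: longest run = 3 ✓
Tm: Tm = 2·15 + 4·11 = 74°C ✓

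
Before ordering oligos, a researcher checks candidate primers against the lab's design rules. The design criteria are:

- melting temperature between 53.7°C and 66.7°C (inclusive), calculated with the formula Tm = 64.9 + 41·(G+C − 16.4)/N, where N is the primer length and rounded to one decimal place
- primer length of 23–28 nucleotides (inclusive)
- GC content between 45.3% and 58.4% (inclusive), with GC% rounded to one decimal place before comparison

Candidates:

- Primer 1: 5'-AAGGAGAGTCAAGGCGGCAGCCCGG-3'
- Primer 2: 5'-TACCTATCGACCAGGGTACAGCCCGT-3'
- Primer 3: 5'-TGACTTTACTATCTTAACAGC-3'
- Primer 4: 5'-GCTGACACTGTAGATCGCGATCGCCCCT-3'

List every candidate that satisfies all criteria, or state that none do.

Primer 2 only.

Primer 1 (25 nt, A=7 T=1 G=11 C=6): Tm = 64.9 + 41·(17 − 16.4)/25 = 65.9°C ✓; length 25 ✓; GC 17/25 = 68.0%, outside 45.3–58.4% ✗ — fails.
Primer 2 (26 nt, A=6 T=5 G=6 C=9): Tm = 64.9 + 41·(15 − 16.4)/26 = 62.7°C ✓; length 26 ✓; GC 15/26 = 57.7% ✓ — passes.
Primer 3 (21 nt, A=6 T=8 G=2 C=5): Tm = 64.9 + 41·(7 − 16.4)/21 = 46.5°C, outside 53.7–66.7°C ✗; length 21, outside 23–28 ✗; GC 7/21 = 33.3%, outside 45.3–58.4% ✗ — fails.
Primer 4 (28 nt, A=5 T=6 G=7 C=10): Tm = 64.9 + 41·(17 − 16.4)/28 = 65.8°C ✓; length 28 ✓; GC 17/28 = 60.7%, outside 45.3–58.4% ✗ — fails.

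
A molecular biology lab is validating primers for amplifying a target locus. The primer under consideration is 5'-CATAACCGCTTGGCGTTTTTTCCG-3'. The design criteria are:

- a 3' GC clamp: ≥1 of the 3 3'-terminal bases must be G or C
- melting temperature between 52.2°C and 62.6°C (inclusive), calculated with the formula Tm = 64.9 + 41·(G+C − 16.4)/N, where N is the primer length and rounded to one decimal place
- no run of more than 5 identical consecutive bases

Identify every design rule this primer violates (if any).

Fails: homopolymer run.

Base counts: A=3, T=9, G=5, C=7 (length 24).
GC clamp: 3' end CCG has 3 G/C ✓
Tm: Tm = 64.9 + 41·(12 − 16.4)/24 = 57.4°C ✓
homopolymer run: longest run = 6, exceeds 5 ✗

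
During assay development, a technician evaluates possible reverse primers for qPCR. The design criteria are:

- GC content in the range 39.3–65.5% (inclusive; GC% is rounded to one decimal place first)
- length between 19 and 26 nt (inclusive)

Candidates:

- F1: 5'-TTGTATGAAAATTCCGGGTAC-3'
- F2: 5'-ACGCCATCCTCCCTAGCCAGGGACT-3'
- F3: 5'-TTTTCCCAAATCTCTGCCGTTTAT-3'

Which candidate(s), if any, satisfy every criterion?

F2 only.

F1 (21 nt, A=6 T=7 G=5 C=3): GC 8/21 = 38.1%, outside 39.3–65.5% ✗; length 21 ✓ — fails.
F2 (25 nt, A=5 T=4 G=5 C=11): GC 16/25 = 64.0% ✓; length 25 ✓ — passes.
F3 (24 nt, A=4 T=11 G=2 C=7): GC 9/24 = 37.5%, outside 39.3–65.5% ✗; length 24 ✓ — fails.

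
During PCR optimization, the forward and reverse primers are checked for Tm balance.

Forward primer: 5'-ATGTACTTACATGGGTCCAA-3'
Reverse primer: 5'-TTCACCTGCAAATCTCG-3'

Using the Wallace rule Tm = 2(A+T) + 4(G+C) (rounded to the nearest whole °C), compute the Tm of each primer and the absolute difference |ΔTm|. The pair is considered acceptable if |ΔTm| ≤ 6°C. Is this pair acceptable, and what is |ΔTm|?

Forward: A=6 T=6 G=4 C=4 → Tm = 2·12 + 4·8 = 56°C.
Reverse: A=4 T=5 G=2 C=6 → Tm = 2·9 + 4·8 = 50°C.
|ΔTm| = |56 − 50| = 6°C, ≤ 6°C.

|ΔTm| = 6°C; the pair is acceptable.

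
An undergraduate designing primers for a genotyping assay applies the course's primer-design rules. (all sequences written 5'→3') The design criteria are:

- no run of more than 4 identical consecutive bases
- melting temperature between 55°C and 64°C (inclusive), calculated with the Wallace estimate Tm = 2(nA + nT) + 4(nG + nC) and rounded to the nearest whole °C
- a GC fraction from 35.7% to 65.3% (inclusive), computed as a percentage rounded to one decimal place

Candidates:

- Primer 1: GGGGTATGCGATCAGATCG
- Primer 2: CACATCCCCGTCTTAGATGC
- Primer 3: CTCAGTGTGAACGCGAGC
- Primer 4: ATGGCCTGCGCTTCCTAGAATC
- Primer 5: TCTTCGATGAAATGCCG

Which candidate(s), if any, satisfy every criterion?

Primer 1, Primer 2 and Primer 3.

Primer 1 (19 nt, A=4 T=4 G=8 C=3): longest run = 4 ✓; Tm = 2·8 + 4·11 = 60°C ✓; GC 11/19 = 57.9% ✓ — passes.
Primer 2 (20 nt, A=4 T=5 G=3 C=8): longest run = 4 ✓; Tm = 2·9 + 4·11 = 62°C ✓; GC 11/20 = 55.0% ✓ — passes.
Primer 3 (18 nt, A=4 T=3 G=6 C=5): longest run = 2 ✓; Tm = 2·7 + 4·11 = 58°C ✓; GC 11/18 = 61.1% ✓ — passes.
Primer 4 (22 nt, A=4 T=6 G=5 C=7): longest run = 2 ✓; Tm = 2·10 + 4·12 = 68°C, outside 55–64°C ✗; GC 12/22 = 54.5% ✓ — fails.
Primer 5 (17 nt, A=4 T=5 G=4 C=4): longest run = 3 ✓; Tm = 2·9 + 4·8 = 50°C, outside 55–64°C ✗; GC 8/17 = 47.1% ✓ — fails.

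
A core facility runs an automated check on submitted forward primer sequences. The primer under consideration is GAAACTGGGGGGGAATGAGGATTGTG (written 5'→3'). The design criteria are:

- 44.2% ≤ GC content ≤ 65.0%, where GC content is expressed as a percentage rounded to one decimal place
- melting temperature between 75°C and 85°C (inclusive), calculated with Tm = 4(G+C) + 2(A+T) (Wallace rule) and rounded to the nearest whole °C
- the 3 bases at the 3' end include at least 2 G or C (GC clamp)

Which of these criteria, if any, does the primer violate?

Base counts: A=7, T=5, G=13, C=1 (length 26).
GC content: GC 14/26 = 53.8% ✓
Tm: Tm = 2·12 + 4·14 = 80°C ✓
GC clamp: 3' end GTG has 2 G/C ✓

Meets all criteria.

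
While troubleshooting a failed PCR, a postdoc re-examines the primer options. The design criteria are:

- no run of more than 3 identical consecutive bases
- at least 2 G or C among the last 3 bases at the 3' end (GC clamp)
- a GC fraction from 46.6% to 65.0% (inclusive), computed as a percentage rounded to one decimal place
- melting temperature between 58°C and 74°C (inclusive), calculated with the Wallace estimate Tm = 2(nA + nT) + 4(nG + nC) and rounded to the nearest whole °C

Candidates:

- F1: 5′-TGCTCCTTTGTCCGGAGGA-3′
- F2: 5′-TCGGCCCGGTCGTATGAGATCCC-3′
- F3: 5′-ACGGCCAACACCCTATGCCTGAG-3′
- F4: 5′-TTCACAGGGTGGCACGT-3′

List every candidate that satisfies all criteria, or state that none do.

F1 (19 nt, A=2 T=6 G=6 C=5): longest run = 3 ✓; 3' end GGA has 2 G/C ✓; GC 11/19 = 57.9% ✓; Tm = 2·8 + 4·11 = 60°C ✓ — passes.
F2 (23 nt, A=3 T=5 G=7 C=8): longest run = 3 ✓; 3' end CCC has 3 G/C ✓; GC 15/23 = 65.2%, outside 46.6–65.0% ✗; Tm = 2·8 + 4·15 = 76°C, outside 58–74°C ✗ — fails.
F3 (23 nt, A=6 T=3 G=5 C=9): longest run = 3 ✓; 3' end GAG has 2 G/C ✓; GC 14/23 = 60.9% ✓; Tm = 2·9 + 4·14 = 74°C ✓ — passes.
F4 (17 nt, A=3 T=4 G=6 C=4): longest run = 3 ✓; 3' end CGT has 2 G/C ✓; GC 10/17 = 58.8% ✓; Tm = 2·7 + 4·10 = 54°C, outside 58–74°C ✗ — fails.

F1 and F3.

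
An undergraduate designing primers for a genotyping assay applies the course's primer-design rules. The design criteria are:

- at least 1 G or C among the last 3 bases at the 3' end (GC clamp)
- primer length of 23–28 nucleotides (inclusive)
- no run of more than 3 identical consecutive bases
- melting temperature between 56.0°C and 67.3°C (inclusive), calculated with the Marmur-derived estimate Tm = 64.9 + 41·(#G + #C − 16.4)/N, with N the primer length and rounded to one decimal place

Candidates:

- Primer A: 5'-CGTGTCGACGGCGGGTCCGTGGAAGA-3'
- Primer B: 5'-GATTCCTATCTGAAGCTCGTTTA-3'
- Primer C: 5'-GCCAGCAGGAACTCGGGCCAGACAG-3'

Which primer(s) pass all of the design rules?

Primer A (26 nt, A=4 T=4 G=12 C=6): 3' end AGA has 1 G/C ✓; length 26 ✓; longest run = 3 ✓; Tm = 64.9 + 41·(18 − 16.4)/26 = 67.4°C, outside 56.0–67.3°C ✗ — fails.
Primer B (23 nt, A=5 T=9 G=4 C=5): 3' end TTA has 0 G/C, need ≥1 ✗; length 23 ✓; longest run = 3 ✓; Tm = 64.9 + 41·(9 − 16.4)/23 = 51.7°C, outside 56.0–67.3°C ✗ — fails.
Primer C (25 nt, A=7 T=1 G=9 C=8): 3' end CAG has 2 G/C ✓; length 25 ✓; longest run = 3 ✓; Tm = 64.9 + 41·(17 − 16.4)/25 = 65.9°C ✓ — passes.

Primer C only.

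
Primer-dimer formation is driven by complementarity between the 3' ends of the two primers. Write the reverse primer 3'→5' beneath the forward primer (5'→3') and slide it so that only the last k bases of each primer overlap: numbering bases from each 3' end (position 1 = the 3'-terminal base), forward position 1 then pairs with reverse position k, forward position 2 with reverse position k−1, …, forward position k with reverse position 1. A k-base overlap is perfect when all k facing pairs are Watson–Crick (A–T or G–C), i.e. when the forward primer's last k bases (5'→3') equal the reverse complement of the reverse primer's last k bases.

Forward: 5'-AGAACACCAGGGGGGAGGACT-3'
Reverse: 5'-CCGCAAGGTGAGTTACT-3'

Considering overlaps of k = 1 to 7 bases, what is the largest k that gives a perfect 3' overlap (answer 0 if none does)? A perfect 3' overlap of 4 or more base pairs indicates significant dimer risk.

Last 7 bases (5'→3') — forward …GAGGACT, reverse …AGTTACT.
Reverse complement of the reverse primer's last 7 bases: AGTAACT; its first k bases are the reverse complement of the reverse primer's last k bases, so a perfect k-base overlap needs the forward primer's last k bases to equal them.
Comparing (forward last k vs required): k=1: T vs A ✗; k=2: CT vs AG ✗; k=3: ACT vs AGT ✗; k=4: GACT vs AGTA ✗; k=5: GGACT vs AGTAA ✗; k=6: AGGACT vs AGTAAC ✗; k=7: GAGGACT vs AGTAACT ✗.
No overlap length from 1 to 7 is perfect, so the longest perfect 3' overlap is 0.

Longest perfect overlap: 0 complementary base pairs; below the dimer-risk threshold (threshold 4).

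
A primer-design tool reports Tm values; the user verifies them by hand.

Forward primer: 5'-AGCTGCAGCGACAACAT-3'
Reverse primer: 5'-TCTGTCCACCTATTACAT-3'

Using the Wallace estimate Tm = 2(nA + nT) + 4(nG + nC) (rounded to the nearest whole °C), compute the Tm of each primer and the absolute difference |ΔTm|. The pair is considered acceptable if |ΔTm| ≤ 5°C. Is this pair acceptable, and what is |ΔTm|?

Forward: A=6 T=2 G=4 C=5 → Tm = 2·8 + 4·9 = 52°C.
Reverse: A=4 T=7 G=1 C=6 → Tm = 2·11 + 4·7 = 50°C.
|ΔTm| = |52 − 50| = 2°C, ≤ 5°C.

|ΔTm| = 2°C; the pair is acceptable.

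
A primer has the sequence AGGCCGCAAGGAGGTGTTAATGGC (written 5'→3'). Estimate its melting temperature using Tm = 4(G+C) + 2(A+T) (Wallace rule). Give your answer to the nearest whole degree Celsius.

76°C

Base counts: A=6, T=4, G=10, C=4 (length 24).
Tm = 2·(6+4) + 4·(10+4) = 2·10 + 4·14 = 20 + 56 = 76°C.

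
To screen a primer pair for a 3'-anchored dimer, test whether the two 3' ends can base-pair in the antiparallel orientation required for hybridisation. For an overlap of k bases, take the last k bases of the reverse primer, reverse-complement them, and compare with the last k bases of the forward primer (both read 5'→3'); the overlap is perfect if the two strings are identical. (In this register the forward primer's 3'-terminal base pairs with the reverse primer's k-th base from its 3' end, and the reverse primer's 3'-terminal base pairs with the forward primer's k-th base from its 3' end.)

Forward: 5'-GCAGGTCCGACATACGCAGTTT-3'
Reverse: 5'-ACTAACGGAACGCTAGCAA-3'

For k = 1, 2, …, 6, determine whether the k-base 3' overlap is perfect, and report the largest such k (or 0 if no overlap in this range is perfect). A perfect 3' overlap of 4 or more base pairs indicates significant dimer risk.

Last 6 bases (5'→3') — forward …CAGTTT, reverse …TAGCAA.
Reverse complement of the reverse primer's last 6 bases: TTGCTA; its first k bases are the reverse complement of the reverse primer's last k bases, so a perfect k-base overlap needs the forward primer's last k bases to equal them.
Comparing (forward last k vs required): k=1: T vs T ✓; k=2: TT vs TT ✓; k=3: TTT vs TTG ✗; k=4: GTTT vs TTGC ✗; k=5: AGTTT vs TTGCT ✗; k=6: CAGTTT vs TTGCTA ✗.
Perfect overlaps at k = 1, 2; the largest is 2.

Longest perfect overlap: 2 complementary base pairs; below the dimer-risk threshold (threshold 4).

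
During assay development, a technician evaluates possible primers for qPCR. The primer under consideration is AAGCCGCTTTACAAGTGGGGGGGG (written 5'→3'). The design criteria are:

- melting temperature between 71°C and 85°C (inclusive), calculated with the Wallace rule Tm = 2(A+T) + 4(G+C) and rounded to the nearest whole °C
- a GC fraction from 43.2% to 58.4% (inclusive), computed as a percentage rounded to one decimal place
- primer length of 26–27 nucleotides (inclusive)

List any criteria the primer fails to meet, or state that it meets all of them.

Fails: GC content, length.

Base counts: A=5, T=4, G=11, C=4 (length 24).
Tm: Tm = 2·9 + 4·15 = 78°C ✓
GC content: GC 15/24 = 62.5%, outside 43.2–58.4% ✗
length: length 24, outside 26–27 ✗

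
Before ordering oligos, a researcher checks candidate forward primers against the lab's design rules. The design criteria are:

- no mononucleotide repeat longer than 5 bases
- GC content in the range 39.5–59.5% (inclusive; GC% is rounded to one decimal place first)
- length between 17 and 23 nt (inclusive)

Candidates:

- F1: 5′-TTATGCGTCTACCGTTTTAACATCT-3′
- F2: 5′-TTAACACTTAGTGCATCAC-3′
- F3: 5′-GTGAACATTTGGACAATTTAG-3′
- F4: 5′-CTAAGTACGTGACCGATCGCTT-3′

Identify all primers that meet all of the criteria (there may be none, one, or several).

F1 (25 nt, A=5 T=11 G=3 C=6): longest run = 4 ✓; GC 9/25 = 36.0%, outside 39.5–59.5% ✗; length 25, outside 17–23 ✗ — fails.
F2 (19 nt, A=6 T=6 G=2 C=5): longest run = 2 ✓; GC 7/19 = 36.8%, outside 39.5–59.5% ✗; length 19 ✓ — fails.
F3 (21 nt, A=7 T=7 G=5 C=2): longest run = 3 ✓; GC 7/21 = 33.3%, outside 39.5–59.5% ✗; length 21 ✓ — fails.
F4 (22 nt, A=5 T=6 G=5 C=6): longest run = 2 ✓; GC 11/22 = 50.0% ✓; length 22 ✓ — passes.

F4 only.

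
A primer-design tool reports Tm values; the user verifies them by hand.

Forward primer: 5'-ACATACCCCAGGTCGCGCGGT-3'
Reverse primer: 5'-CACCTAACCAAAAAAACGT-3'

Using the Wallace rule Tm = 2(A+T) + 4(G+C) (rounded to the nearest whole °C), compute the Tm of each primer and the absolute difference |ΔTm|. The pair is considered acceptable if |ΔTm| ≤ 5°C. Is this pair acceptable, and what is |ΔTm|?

|ΔTm| = 18°C; the pair is not acceptable.

Forward: A=4 T=3 G=6 C=8 → Tm = 2·7 + 4·14 = 70°C.
Reverse: A=10 T=2 G=1 C=6 → Tm = 2·12 + 4·7 = 52°C.
|ΔTm| = |70 − 52| = 18°C, > 5°C.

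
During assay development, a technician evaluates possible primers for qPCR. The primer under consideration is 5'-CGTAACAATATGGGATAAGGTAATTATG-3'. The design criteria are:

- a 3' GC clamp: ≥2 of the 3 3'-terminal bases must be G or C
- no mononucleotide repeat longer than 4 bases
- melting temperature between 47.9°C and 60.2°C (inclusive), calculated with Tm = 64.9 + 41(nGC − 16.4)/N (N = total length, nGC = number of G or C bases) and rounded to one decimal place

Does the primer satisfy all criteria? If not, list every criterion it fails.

Fails: GC clamp.

Base counts: A=11, T=8, G=7, C=2 (length 28).
GC clamp: 3' end ATG has 1 G/C, need ≥2 ✗
homopolymer run: longest run = 3 ✓
Tm: Tm = 64.9 + 41·(9 − 16.4)/28 = 54.1°C ✓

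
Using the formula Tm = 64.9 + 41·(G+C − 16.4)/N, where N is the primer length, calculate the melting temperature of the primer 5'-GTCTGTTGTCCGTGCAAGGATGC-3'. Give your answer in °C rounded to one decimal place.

58.8°C

Base counts: A=3, T=7, G=8, C=5; G+C = 13, N = 23.
Tm = 64.9 + 41·(13 − 16.4)/23 = 64.9 + -139.40/23 = 58.8°C.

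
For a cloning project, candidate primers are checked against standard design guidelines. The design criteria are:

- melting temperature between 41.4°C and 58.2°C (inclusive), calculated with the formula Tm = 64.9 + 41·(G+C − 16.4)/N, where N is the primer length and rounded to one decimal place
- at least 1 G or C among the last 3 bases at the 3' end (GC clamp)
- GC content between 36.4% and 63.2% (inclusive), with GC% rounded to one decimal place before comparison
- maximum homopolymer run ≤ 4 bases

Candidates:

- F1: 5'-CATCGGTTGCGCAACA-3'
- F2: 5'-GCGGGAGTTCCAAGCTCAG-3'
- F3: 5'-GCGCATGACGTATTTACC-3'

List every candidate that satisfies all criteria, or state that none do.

F1, F2 and F3.

F1 (16 nt, A=4 T=3 G=4 C=5): Tm = 64.9 + 41·(9 − 16.4)/16 = 45.9°C ✓; 3' end ACA has 1 G/C ✓; GC 9/16 = 56.3% ✓; longest run = 2 ✓ — passes.
F2 (19 nt, A=4 T=3 G=7 C=5): Tm = 64.9 + 41·(12 − 16.4)/19 = 55.4°C ✓; 3' end CAG has 2 G/C ✓; GC 12/19 = 63.2% ✓; longest run = 3 ✓ — passes.
F3 (18 nt, A=4 T=5 G=4 C=5): Tm = 64.9 + 41·(9 − 16.4)/18 = 48.0°C ✓; 3' end ACC has 2 G/C ✓; GC 9/18 = 50.0% ✓; longest run = 3 ✓ — passes.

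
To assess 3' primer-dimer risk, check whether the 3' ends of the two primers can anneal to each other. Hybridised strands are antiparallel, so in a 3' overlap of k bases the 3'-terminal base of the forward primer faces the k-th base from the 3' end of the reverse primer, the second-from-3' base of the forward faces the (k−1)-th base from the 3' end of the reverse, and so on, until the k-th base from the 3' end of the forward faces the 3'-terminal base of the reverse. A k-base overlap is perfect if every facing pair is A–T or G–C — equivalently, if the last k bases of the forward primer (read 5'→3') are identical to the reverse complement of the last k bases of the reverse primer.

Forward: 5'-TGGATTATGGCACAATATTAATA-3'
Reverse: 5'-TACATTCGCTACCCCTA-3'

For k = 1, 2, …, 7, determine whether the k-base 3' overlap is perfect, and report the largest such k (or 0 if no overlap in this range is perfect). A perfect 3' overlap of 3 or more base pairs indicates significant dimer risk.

Longest perfect overlap: 2 complementary base pairs; below the dimer-risk threshold (threshold 3).

Last 7 bases (5'→3') — forward …ATTAATA, reverse …ACCCCTA.
Reverse complement of the reverse primer's last 7 bases: TAGGGGT; its first k bases are the reverse complement of the reverse primer's last k bases, so a perfect k-base overlap needs the forward primer's last k bases to equal them.
Comparing (forward last k vs required): k=1: A vs T ✗; k=2: TA vs TA ✓; k=3: ATA vs TAG ✗; k=4: AATA vs TAGG ✗; k=5: TAATA vs TAGGG ✗; k=6: TTAATA vs TAGGGG ✗; k=7: ATTAATA vs TAGGGGT ✗.
Only k = 2 is perfect, so the longest perfect 3' overlap is 2.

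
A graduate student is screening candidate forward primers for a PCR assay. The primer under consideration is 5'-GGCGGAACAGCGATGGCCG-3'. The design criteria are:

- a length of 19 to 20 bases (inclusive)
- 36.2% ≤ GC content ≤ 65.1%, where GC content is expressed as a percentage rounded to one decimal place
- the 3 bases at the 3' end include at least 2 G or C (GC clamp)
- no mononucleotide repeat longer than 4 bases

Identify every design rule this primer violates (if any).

Base counts: A=4, T=1, G=9, C=5 (length 19).
length: length 19 ✓
GC content: GC 14/19 = 73.7%, outside 36.2–65.1% ✗
GC clamp: 3' end CCG has 3 G/C ✓
homopolymer run: longest run = 2 ✓

Fails: GC content.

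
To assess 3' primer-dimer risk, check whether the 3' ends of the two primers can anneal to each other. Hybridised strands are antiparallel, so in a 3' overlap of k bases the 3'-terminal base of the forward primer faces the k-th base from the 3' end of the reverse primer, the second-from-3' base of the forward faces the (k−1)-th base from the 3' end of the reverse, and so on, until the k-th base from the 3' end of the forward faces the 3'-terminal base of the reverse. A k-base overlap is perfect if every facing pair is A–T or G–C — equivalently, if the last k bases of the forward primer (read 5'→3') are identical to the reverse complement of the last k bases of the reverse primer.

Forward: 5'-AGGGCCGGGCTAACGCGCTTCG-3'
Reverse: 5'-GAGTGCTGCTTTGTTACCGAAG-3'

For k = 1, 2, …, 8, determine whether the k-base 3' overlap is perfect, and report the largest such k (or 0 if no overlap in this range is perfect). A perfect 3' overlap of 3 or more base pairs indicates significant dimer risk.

Last 8 bases (5'→3') — forward …GCGCTTCG, reverse …TACCGAAG.
Reverse complement of the reverse primer's last 8 bases: CTTCGGTA; its first k bases are the reverse complement of the reverse primer's last k bases, so a perfect k-base overlap needs the forward primer's last k bases to equal them.
Comparing (forward last k vs required): k=1: G vs C ✗; k=2: CG vs CT ✗; k=3: TCG vs CTT ✗; k=4: TTCG vs CTTC ✗; k=5: CTTCG vs CTTCG ✓; k=6: GCTTCG vs CTTCGG ✗; k=7: CGCTTCG vs CTTCGGT ✗; k=8: GCGCTTCG vs CTTCGGTA ✗.
Only k = 5 is perfect, so the longest perfect 3' overlap is 5.

Longest perfect overlap: 5 complementary base pairs; significant dimer risk (threshold 3).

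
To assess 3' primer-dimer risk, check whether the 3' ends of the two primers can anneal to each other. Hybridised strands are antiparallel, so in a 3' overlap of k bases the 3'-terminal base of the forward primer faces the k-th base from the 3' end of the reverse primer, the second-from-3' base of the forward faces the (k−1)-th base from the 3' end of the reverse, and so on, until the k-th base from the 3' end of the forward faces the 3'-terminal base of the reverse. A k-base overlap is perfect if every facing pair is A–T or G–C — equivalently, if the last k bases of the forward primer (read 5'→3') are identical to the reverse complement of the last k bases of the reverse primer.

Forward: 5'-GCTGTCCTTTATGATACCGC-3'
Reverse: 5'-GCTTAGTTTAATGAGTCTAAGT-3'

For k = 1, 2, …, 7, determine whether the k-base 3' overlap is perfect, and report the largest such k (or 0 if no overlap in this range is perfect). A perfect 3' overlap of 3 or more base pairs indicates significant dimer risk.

Last 7 bases (5'→3') — forward …ATACCGC, reverse …TCTAAGT.
Reverse complement of the reverse primer's last 7 bases: ACTTAGA; its first k bases are the reverse complement of the reverse primer's last k bases, so a perfect k-base overlap needs the forward primer's last k bases to equal them.
Comparing (forward last k vs required): k=1: C vs A ✗; k=2: GC vs AC ✗; k=3: CGC vs ACT ✗; k=4: CCGC vs ACTT ✗; k=5: ACCGC vs ACTTA ✗; k=6: TACCGC vs ACTTAG ✗; k=7: ATACCGC vs ACTTAGA ✗.
No overlap length from 1 to 7 is perfect, so the longest perfect 3' overlap is 0.

Longest perfect overlap: 0 complementary base pairs; below the dimer-risk threshold (threshold 3).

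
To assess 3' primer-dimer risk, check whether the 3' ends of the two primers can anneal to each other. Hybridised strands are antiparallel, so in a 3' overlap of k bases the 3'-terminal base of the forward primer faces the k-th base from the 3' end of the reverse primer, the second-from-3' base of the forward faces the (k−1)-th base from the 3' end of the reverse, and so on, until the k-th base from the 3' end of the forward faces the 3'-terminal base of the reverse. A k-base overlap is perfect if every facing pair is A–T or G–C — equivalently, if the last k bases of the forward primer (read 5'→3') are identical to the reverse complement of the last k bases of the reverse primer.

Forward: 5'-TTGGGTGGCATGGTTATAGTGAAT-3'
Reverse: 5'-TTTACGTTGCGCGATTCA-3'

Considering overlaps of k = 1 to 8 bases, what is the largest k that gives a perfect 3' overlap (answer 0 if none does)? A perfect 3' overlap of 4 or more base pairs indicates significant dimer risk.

Last 8 bases (5'→3') — forward …TAGTGAAT, reverse …GCGATTCA.
Reverse complement of the reverse primer's last 8 bases: TGAATCGC; its first k bases are the reverse complement of the reverse primer's last k bases, so a perfect k-base overlap needs the forward primer's last k bases to equal them.
Comparing (forward last k vs required): k=1: T vs T ✓; k=2: AT vs TG ✗; k=3: AAT vs TGA ✗; k=4: GAAT vs TGAA ✗; k=5: TGAAT vs TGAAT ✓; k=6: GTGAAT vs TGAATC ✗; k=7: AGTGAAT vs TGAATCG ✗; k=8: TAGTGAAT vs TGAATCGC ✗.
Perfect overlaps at k = 1, 5; the largest is 5.

Longest perfect overlap: 5 complementary base pairs; significant dimer risk (threshold 4).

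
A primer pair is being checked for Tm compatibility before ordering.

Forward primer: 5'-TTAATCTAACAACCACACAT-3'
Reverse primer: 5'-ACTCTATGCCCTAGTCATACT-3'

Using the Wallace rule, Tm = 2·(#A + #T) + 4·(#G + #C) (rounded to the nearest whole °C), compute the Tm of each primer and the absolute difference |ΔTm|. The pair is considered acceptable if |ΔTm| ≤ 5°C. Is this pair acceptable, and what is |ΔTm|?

|ΔTm| = 8°C; the pair is not acceptable.

Forward: A=9 T=5 G=0 C=6 → Tm = 2·14 + 4·6 = 52°C.
Reverse: A=5 T=7 G=2 C=7 → Tm = 2·12 + 4·9 = 60°C.
|ΔTm| = |52 − 60| = 8°C, > 5°C.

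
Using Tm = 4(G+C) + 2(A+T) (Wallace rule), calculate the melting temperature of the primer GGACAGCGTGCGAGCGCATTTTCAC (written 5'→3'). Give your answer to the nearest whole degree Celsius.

Base counts: A=5, T=5, G=8, C=7 (length 25).
Tm = 2·(5+5) + 4·(8+7) = 2·10 + 4·15 = 20 + 60 = 80°C.

80°C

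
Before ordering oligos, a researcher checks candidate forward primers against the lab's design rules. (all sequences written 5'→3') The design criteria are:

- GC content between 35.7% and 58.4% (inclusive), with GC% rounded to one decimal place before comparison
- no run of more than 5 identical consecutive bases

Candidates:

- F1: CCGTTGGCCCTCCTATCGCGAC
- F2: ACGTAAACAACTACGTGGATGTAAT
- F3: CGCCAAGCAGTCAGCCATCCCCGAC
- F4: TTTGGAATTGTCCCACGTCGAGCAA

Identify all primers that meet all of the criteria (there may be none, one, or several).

F2 and F4.

F1 (22 nt, A=2 T=5 G=5 C=10): GC 15/22 = 68.2%, outside 35.7–58.4% ✗; longest run = 3 ✓ — fails.
F2 (25 nt, A=10 T=6 G=5 C=4): GC 9/25 = 36.0% ✓; longest run = 3 ✓ — passes.
F3 (25 nt, A=6 T=2 G=5 C=12): GC 17/25 = 68.0%, outside 35.7–58.4% ✗; longest run = 4 ✓ — fails.
F4 (25 nt, A=6 T=7 G=6 C=6): GC 12/25 = 48.0% ✓; longest run = 3 ✓ — passes.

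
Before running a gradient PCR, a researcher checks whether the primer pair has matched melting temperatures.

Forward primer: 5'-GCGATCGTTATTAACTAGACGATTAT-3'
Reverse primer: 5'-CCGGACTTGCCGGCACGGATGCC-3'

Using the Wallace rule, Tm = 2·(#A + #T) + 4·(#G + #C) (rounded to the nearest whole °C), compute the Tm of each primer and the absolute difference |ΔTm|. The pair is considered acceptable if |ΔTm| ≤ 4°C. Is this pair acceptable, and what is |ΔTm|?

|ΔTm| = 10°C; the pair is not acceptable.

Forward: A=8 T=9 G=5 C=4 → Tm = 2·17 + 4·9 = 70°C.
Reverse: A=3 T=3 G=8 C=9 → Tm = 2·6 + 4·17 = 80°C.
|ΔTm| = |70 − 80| = 10°C, > 4°C.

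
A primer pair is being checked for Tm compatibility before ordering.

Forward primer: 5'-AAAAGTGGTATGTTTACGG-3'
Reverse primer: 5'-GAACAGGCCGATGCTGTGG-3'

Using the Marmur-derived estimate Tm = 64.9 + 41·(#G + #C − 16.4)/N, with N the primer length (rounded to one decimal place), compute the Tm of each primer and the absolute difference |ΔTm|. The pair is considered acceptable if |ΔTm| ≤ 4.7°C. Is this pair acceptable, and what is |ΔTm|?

Forward: G+C = 7, N = 19 → Tm = 64.9 + 41·(7 − 16.4)/19 = 44.6°C.
Reverse: G+C = 12, N = 19 → Tm = 64.9 + 41·(12 − 16.4)/19 = 55.4°C.
|ΔTm| = |44.6 − 55.4| = 10.8°C, > 4.7°C.

|ΔTm| = 10.8°C; the pair is not acceptable.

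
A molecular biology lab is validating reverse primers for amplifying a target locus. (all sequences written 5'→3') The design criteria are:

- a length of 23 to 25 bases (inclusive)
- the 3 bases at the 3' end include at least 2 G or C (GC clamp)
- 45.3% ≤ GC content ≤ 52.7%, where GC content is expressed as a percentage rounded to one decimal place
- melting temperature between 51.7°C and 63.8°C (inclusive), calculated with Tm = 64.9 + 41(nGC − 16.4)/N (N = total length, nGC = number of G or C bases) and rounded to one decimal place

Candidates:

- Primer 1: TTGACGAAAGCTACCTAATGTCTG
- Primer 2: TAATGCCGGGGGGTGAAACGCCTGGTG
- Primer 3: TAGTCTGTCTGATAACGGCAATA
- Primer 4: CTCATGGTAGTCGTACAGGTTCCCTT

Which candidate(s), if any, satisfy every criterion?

Primer 1 (24 nt, A=7 T=7 G=5 C=5): length 24 ✓; 3' end CTG has 2 G/C ✓; GC 10/24 = 41.7%, outside 45.3–52.7% ✗; Tm = 64.9 + 41·(10 − 16.4)/24 = 54.0°C ✓ — fails.
Primer 2 (27 nt, A=5 T=5 G=12 C=5): length 27, outside 23–25 ✗; 3' end GTG has 2 G/C ✓; GC 17/27 = 63.0%, outside 45.3–52.7% ✗; Tm = 64.9 + 41·(17 − 16.4)/27 = 65.8°C, outside 51.7–63.8°C ✗ — fails.
Primer 3 (23 nt, A=7 T=7 G=5 C=4): length 23 ✓; 3' end ATA has 0 G/C, need ≥2 ✗; GC 9/23 = 39.1%, outside 45.3–52.7% ✗; Tm = 64.9 + 41·(9 − 16.4)/23 = 51.7°C ✓ — fails.
Primer 4 (26 nt, A=4 T=9 G=6 C=7): length 26, outside 23–25 ✗; 3' end CTT has 1 G/C, need ≥2 ✗; GC 13/26 = 50.0% ✓; Tm = 64.9 + 41·(13 − 16.4)/26 = 59.5°C ✓ — fails.

None of the candidates satisfy all criteria.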